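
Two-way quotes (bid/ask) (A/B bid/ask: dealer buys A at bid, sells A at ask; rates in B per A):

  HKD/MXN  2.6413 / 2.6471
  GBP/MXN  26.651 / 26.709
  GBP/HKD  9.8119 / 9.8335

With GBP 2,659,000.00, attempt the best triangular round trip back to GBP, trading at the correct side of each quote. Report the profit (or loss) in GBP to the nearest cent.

Best loop GBP → MXN → HKD → GBP:
GBP 2,659,000.00 × 26.651 (sell GBP at bid) = MXN 70,865,009.00
MXN 70,865,009.00 ÷ 2.6471 (buy HKD at ask) = HKD 26,770,809.19
HKD 26,770,809.19 ÷ 9.8335 (buy GBP at ask) = GBP 2,722,409.03

Net profit: GBP 63,409.03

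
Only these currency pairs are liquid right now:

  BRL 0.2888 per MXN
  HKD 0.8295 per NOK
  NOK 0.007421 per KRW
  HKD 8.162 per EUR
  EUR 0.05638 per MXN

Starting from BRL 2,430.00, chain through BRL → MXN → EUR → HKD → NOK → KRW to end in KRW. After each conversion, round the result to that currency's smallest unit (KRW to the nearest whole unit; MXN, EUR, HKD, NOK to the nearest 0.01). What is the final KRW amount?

KRW 629,004

BRL 2,430.00 ÷ 0.2888 = MXN 8,414.13
MXN 8,414.13 × 0.05638 = EUR 474.39
EUR 474.39 × 8.162 = HKD 3,871.97
HKD 3,871.97 ÷ 0.8295 = NOK 4,667.84
NOK 4,667.84 ÷ 0.007421 = KRW 629,004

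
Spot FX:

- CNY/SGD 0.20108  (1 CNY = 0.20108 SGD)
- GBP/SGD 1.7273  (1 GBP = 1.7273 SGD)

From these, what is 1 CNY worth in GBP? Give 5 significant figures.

1 CNY × 0.20108 = 0.20108 SGD
0.20108 SGD ÷ 1.7273 = 0.116413 GBP

CNY/GBP = 0.11641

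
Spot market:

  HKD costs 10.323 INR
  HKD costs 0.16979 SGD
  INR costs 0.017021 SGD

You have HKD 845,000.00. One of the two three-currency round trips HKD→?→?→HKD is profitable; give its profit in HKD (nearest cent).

Profitable loop is HKD → INR → SGD → HKD:
HKD 845,000.00 × 10.323 = INR 8,722,935.00
INR 8,722,935.00 × 0.017021 = SGD 148,473.08
SGD 148,473.08 ÷ 0.16979 = HKD 874,451.24
Profit = HKD 874,451.24 − HKD 845,000.00

Profit: HKD 29,451.24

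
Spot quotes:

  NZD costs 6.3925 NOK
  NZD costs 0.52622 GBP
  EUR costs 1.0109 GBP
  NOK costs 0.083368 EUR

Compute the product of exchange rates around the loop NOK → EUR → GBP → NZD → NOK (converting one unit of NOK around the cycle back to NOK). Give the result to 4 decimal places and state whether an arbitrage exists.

Around NOK → EUR → GBP → NZD → NOK: 1 × 0.083368 × 1.0109 ÷ 0.52622 × 6.3925 = 1.023790
Product > 1; profitable direction is NOK → EUR → GBP → NZD → NOK.

1.0238 (arbitrage exists)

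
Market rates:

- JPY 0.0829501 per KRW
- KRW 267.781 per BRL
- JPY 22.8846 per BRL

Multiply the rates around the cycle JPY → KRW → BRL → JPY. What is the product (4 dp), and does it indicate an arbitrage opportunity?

1.0303 (arbitrage exists)

Around JPY → KRW → BRL → JPY: 1 ÷ 0.0829501 ÷ 267.781 × 22.8846 = 1.030260
Product > 1; profitable direction is JPY → KRW → BRL → JPY.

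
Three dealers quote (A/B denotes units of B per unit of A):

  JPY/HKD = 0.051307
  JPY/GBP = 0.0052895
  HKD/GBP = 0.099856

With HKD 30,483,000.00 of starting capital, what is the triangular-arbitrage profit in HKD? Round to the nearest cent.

Profitable loop is HKD → JPY → GBP → HKD:
HKD 30,483,000.00 ÷ 0.051307 = JPY 594,129,456
JPY 594,129,456 × 0.0052895 = GBP 3,142,647.76
GBP 3,142,647.76 ÷ 0.099856 = HKD 31,471,796.96
Profit = HKD 31,471,796.96 − HKD 30,483,000.00

Profit: HKD 988,796.96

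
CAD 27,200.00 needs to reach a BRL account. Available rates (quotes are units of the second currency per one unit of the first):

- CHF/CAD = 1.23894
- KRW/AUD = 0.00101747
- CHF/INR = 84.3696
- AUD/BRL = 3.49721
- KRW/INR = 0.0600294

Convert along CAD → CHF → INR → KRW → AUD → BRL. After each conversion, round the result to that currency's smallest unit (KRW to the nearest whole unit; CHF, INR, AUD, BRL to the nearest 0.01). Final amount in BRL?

BRL 109,795.33

CAD 27,200.00 ÷ 1.23894 = CHF 21,954.25
CHF 21,954.25 × 84.3696 = INR 1,852,271.29
INR 1,852,271.29 ÷ 0.0600294 = KRW 30,856,069
KRW 30,856,069 × 0.00101747 = AUD 31,395.12
AUD 31,395.12 × 3.49721 = BRL 109,795.33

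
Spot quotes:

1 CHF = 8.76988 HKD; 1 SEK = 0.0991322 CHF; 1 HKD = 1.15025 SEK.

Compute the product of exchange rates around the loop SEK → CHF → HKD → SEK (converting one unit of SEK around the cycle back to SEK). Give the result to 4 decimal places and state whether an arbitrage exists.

1.0000 (no arbitrage)

Around SEK → CHF → HKD → SEK: 1 × 0.0991322 × 8.76988 × 1.15025 = 1.000001
Product ≈ 1 (deviation 0.000%, within rounding noise).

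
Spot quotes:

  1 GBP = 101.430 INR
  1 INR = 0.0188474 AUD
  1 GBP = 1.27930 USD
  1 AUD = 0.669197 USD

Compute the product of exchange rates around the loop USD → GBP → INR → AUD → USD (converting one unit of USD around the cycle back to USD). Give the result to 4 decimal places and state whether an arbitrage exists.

1.0000 (no arbitrage)

Around USD → GBP → INR → AUD → USD: 1 ÷ 1.27930 × 101.430 × 0.0188474 × 0.669197 = 0.999999
Product ≈ 1 (deviation 0.000%, within rounding noise).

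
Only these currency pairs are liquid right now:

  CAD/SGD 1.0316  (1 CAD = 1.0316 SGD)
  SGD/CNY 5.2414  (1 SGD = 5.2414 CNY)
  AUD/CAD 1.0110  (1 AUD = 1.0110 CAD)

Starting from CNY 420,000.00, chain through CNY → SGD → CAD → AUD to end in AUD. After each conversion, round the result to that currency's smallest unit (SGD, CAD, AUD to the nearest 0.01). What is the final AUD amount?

AUD 76,831.53

CNY 420,000.00 ÷ 5.2414 = SGD 80,131.26
SGD 80,131.26 ÷ 1.0316 = CAD 77,676.68
CAD 77,676.68 ÷ 1.0110 = AUD 76,831.53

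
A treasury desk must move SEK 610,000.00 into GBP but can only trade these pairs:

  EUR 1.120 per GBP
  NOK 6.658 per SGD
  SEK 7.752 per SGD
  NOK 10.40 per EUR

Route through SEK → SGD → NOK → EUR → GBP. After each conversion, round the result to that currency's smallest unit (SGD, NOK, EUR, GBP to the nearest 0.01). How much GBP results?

GBP 44,978.87

SEK 610,000.00 ÷ 7.752 = SGD 78,689.37
SGD 78,689.37 × 6.658 = NOK 523,913.83
NOK 523,913.83 ÷ 10.40 = EUR 50,376.33
EUR 50,376.33 ÷ 1.120 = GBP 44,978.87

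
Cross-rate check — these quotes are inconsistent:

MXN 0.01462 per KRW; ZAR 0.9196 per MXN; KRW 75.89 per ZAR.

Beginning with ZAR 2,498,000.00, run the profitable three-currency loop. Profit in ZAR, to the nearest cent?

Profit: ZAR 50,727.01

Profitable loop is ZAR → KRW → MXN → ZAR:
ZAR 2,498,000.00 × 75.89 = KRW 189,573,220
KRW 189,573,220 × 0.01462 = MXN 2,771,560.48
MXN 2,771,560.48 × 0.9196 = ZAR 2,548,727.01
Profit = ZAR 2,548,727.01 − ZAR 2,498,000.00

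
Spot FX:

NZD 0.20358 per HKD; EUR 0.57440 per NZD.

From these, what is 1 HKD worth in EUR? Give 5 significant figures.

HKD/EUR = 0.11694

1 HKD × 0.20358 = 0.20358 NZD
0.20358 NZD × 0.57440 = 0.116936 EUR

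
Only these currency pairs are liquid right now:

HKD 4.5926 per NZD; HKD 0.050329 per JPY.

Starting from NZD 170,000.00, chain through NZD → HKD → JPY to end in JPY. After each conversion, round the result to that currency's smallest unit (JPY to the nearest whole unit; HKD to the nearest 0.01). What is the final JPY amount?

NZD 170,000.00 × 4.5926 = HKD 780,742.00
HKD 780,742.00 ÷ 0.050329 = JPY 15,512,766

JPY 15,512,766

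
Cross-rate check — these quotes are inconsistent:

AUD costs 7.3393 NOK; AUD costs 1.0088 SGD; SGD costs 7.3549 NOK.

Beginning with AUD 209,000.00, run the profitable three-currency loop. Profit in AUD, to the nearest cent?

Profit: AUD 2,287.35

Profitable loop is AUD → SGD → NOK → AUD:
AUD 209,000.00 × 1.0088 = SGD 210,839.20
SGD 210,839.20 × 7.3549 = NOK 1,550,701.23
NOK 1,550,701.23 ÷ 7.3393 = AUD 211,287.35
Profit = AUD 211,287.35 − AUD 209,000.00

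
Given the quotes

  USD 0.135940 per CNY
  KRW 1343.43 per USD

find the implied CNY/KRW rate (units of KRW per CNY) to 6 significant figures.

CNY/KRW = 182.626

1 CNY × 0.135940 = 0.13594 USD
0.13594 USD × 1343.43 = 182.626 KRW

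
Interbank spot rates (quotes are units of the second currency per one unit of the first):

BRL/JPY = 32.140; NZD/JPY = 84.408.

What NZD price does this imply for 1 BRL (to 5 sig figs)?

1 BRL × 32.140 = 32.14 JPY
32.14 JPY ÷ 84.408 = 0.38077 NZD

BRL/NZD = 0.38077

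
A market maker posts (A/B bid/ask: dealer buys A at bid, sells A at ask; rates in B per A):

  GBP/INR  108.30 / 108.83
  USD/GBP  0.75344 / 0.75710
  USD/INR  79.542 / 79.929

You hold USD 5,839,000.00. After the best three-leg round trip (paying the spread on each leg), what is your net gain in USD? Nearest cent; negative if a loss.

Best loop USD → GBP → INR → USD:
USD 5,839,000.00 × 0.75344 (sell USD at bid) = GBP 4,399,336.16
GBP 4,399,336.16 × 108.30 (sell GBP at bid) = INR 476,448,106.13
INR 476,448,106.13 ÷ 79.929 (buy USD at ask) = USD 5,960,891.62

Net profit: USD 121,891.62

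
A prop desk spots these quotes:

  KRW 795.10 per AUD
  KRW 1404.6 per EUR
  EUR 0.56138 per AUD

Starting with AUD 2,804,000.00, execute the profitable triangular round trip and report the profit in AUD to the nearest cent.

Profit: AUD 23,418.94

Profitable loop is AUD → KRW → EUR → AUD:
AUD 2,804,000.00 × 795.10 = KRW 2,229,460,400
KRW 2,229,460,400 ÷ 1404.6 = EUR 1,587,256.44
EUR 1,587,256.44 ÷ 0.56138 = AUD 2,827,418.94
Profit = AUD 2,827,418.94 − AUD 2,804,000.00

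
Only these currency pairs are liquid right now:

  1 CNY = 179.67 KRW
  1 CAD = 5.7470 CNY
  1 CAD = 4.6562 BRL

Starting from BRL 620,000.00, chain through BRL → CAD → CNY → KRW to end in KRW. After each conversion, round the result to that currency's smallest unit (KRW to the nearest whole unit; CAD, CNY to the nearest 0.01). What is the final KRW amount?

BRL 620,000.00 ÷ 4.6562 = CAD 133,155.79
CAD 133,155.79 × 5.7470 = CNY 765,246.33
CNY 765,246.33 × 179.67 = KRW 137,491,808

KRW 137,491,808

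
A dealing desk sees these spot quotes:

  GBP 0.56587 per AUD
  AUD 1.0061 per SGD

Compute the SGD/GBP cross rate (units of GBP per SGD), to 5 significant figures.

SGD/GBP = 0.56932

1 SGD × 1.0061 = 1.0061 AUD
1.0061 AUD × 0.56587 = 0.569322 GBP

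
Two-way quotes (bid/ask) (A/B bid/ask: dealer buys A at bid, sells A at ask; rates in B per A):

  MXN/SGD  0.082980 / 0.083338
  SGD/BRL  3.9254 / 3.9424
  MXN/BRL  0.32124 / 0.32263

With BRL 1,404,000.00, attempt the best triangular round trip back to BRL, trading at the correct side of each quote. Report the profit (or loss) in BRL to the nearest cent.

Best loop BRL → MXN → SGD → BRL:
BRL 1,404,000.00 ÷ 0.32263 (buy MXN at ask) = MXN 4,351,734.18
MXN 4,351,734.18 × 0.082980 (sell MXN at bid) = SGD 361,106.90
SGD 361,106.90 × 3.9254 (sell SGD at bid) = BRL 1,417,489.04

Net profit: BRL 13,489.04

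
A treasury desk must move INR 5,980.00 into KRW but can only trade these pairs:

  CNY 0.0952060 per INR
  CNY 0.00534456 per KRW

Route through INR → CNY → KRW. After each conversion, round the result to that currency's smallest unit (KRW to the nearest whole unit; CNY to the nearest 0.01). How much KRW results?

KRW 106,525

INR 5,980.00 × 0.0952060 = CNY 569.33
CNY 569.33 ÷ 0.00534456 = KRW 106,525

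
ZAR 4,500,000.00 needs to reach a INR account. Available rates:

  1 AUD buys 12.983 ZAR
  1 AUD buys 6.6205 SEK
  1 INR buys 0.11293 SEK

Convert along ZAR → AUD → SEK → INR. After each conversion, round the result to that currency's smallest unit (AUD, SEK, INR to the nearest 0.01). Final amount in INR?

INR 20,319,776.06

ZAR 4,500,000.00 ÷ 12.983 = AUD 346,607.10
AUD 346,607.10 × 6.6205 = SEK 2,294,712.31
SEK 2,294,712.31 ÷ 0.11293 = INR 20,319,776.06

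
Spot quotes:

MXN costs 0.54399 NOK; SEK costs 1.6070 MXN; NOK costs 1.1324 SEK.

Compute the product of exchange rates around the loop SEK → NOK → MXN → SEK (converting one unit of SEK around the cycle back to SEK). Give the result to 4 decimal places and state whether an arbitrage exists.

1.0102 (arbitrage exists)

Around SEK → NOK → MXN → SEK: 1 ÷ 1.1324 ÷ 0.54399 ÷ 1.6070 = 1.010167
Product > 1; profitable direction is SEK → NOK → MXN → SEK.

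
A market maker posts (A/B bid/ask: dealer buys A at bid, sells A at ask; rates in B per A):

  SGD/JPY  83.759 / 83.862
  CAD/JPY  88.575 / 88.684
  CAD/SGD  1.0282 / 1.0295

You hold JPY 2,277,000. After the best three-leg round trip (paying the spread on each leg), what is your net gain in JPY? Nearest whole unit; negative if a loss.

Best loop JPY → SGD → CAD → JPY:
JPY 2,277,000 ÷ 83.862 (buy SGD at ask) = SGD 27,151.75
SGD 27,151.75 ÷ 1.0295 (buy CAD at ask) = CAD 26,373.72
CAD 26,373.72 × 88.575 (sell CAD at bid) = JPY 2,336,053

Net profit: JPY 59,053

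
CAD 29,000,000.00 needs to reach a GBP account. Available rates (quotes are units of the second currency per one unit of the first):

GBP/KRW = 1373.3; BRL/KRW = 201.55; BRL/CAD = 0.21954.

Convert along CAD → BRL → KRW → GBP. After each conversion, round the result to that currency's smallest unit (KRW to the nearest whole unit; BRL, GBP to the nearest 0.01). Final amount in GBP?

GBP 19,386,603.16

CAD 29,000,000.00 ÷ 0.21954 = BRL 132,094,379.16
BRL 132,094,379.16 × 201.55 = KRW 26,623,622,120
KRW 26,623,622,120 ÷ 1373.3 = GBP 19,386,603.16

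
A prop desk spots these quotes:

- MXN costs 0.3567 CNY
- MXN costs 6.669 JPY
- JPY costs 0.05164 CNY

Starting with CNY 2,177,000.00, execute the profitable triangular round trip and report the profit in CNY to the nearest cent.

Profitable loop is CNY → JPY → MXN → CNY:
CNY 2,177,000.00 ÷ 0.05164 = JPY 42,157,242
JPY 42,157,242 ÷ 6.669 = MXN 6,321,373.89
MXN 6,321,373.89 × 0.3567 = CNY 2,254,834.07
Profit = CNY 2,254,834.07 − CNY 2,177,000.00

Profit: CNY 77,834.07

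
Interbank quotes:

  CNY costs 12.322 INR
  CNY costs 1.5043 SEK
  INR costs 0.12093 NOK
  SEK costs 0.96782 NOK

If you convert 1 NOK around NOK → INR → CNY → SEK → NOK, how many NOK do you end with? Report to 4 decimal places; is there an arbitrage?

0.9770 (arbitrage exists)

Around NOK → INR → CNY → SEK → NOK: 1 ÷ 0.12093 ÷ 12.322 × 1.5043 × 0.96782 = 0.977043
Product < 1; profitable direction is NOK → SEK → CNY → INR → NOK.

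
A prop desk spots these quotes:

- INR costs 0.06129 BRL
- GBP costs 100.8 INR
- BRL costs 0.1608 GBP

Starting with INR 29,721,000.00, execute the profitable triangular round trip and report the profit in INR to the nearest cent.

Profit: INR 196,632.27

Profitable loop is INR → GBP → BRL → INR:
INR 29,721,000.00 ÷ 100.8 = GBP 294,851.19
GBP 294,851.19 ÷ 0.1608 = BRL 1,833,651.68
BRL 1,833,651.68 ÷ 0.06129 = INR 29,917,632.27
Profit = INR 29,917,632.27 − INR 29,721,000.00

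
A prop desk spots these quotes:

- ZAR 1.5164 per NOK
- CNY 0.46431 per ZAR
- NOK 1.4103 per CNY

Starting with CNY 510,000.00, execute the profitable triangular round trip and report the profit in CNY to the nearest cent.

Profit: CNY 3,614.00

Profitable loop is CNY → ZAR → NOK → CNY:
CNY 510,000.00 ÷ 0.46431 = ZAR 1,098,404.08
ZAR 1,098,404.08 ÷ 1.5164 = NOK 724,349.83
NOK 724,349.83 ÷ 1.4103 = CNY 513,614.00
Profit = CNY 513,614.00 − CNY 510,000.00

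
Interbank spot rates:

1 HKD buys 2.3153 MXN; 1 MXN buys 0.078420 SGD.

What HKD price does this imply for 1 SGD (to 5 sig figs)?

SGD/HKD = 5.5076

1 SGD ÷ 0.078420 = 12.7518 MXN
12.7518 MXN ÷ 2.3153 = 5.50764 HKD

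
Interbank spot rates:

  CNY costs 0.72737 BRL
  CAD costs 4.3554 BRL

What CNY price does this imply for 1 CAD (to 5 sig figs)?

1 CAD × 4.3554 = 4.3554 BRL
4.3554 BRL ÷ 0.72737 = 5.98787 CNY

CAD/CNY = 5.9879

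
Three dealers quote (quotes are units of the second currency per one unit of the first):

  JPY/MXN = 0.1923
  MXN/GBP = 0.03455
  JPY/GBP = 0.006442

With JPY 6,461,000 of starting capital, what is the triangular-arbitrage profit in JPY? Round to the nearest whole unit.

Profit: JPY 202,561

Profitable loop is JPY → MXN → GBP → JPY:
JPY 6,461,000 × 0.1923 = MXN 1,242,450.30
MXN 1,242,450.30 × 0.03455 = GBP 42,926.66
GBP 42,926.66 ÷ 0.006442 = JPY 6,663,561
Profit = JPY 6,663,561 − JPY 6,461,000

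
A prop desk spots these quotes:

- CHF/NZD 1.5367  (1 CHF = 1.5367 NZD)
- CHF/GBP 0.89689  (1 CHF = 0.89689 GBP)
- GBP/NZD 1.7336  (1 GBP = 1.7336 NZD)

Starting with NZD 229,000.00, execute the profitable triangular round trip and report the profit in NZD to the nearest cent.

Profit: NZD 2,704.50

Profitable loop is NZD → CHF → GBP → NZD:
NZD 229,000.00 ÷ 1.5367 = CHF 149,020.63
CHF 149,020.63 × 0.89689 = GBP 133,655.11
GBP 133,655.11 × 1.7336 = NZD 231,704.50
Profit = NZD 231,704.50 − NZD 229,000.00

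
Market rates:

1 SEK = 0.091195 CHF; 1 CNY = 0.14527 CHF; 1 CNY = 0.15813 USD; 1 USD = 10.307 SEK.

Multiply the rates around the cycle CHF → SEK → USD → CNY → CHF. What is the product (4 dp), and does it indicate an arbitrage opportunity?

Around CHF → SEK → USD → CNY → CHF: 1 ÷ 0.091195 ÷ 10.307 ÷ 0.15813 × 0.14527 = 0.977369
Product < 1; profitable direction is CHF → CNY → USD → SEK → CHF.

0.9774 (arbitrage exists)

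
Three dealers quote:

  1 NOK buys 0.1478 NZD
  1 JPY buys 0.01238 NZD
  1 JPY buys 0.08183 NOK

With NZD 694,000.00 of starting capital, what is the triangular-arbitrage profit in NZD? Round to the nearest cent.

Profitable loop is NZD → NOK → JPY → NZD:
NZD 694,000.00 ÷ 0.1478 = NOK 4,695,534.51
NOK 4,695,534.51 ÷ 0.08183 = JPY 57,381,578
JPY 57,381,578 × 0.01238 = NZD 710,383.93
Profit = NZD 710,383.93 − NZD 694,000.00

Profit: NZD 16,383.93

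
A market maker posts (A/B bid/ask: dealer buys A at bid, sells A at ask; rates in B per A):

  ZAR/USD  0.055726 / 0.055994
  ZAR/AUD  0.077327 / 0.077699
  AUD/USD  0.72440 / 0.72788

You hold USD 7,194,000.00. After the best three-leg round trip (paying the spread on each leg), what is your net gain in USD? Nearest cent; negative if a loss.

Net profit: USD 2,785.25

Best loop USD → ZAR → AUD → USD:
USD 7,194,000.00 ÷ 0.055994 (buy ZAR at ask) = ZAR 128,478,051.22
ZAR 128,478,051.22 × 0.077327 (sell ZAR at bid) = AUD 9,934,822.27
AUD 9,934,822.27 × 0.72440 (sell AUD at bid) = USD 7,196,785.25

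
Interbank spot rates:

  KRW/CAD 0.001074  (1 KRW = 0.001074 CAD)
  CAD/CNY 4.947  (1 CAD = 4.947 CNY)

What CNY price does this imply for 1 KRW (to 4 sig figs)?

KRW/CNY = 0.005313

1 KRW × 0.001074 = 0.001074 CAD
0.001074 CAD × 4.947 = 0.00531308 CNY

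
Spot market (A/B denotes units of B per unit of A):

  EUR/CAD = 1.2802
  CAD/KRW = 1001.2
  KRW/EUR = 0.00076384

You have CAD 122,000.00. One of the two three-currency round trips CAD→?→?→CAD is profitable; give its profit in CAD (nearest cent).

Profit: CAD 2,611.69

Profitable loop is CAD → EUR → KRW → CAD:
CAD 122,000.00 ÷ 1.2802 = EUR 95,297.61
EUR 95,297.61 ÷ 0.00076384 = KRW 124,761,219
KRW 124,761,219 ÷ 1001.2 = CAD 124,611.69
Profit = CAD 124,611.69 − CAD 122,000.00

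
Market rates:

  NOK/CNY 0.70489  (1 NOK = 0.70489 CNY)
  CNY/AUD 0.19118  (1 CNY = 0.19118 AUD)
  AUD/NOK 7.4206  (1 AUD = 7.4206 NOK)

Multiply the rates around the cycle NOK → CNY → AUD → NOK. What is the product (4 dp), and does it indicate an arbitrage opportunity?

1.0000 (no arbitrage)

Around NOK → CNY → AUD → NOK: 1 × 0.70489 × 0.19118 × 7.4206 = 1.000007
Product ≈ 1 (deviation 0.001%, within rounding noise).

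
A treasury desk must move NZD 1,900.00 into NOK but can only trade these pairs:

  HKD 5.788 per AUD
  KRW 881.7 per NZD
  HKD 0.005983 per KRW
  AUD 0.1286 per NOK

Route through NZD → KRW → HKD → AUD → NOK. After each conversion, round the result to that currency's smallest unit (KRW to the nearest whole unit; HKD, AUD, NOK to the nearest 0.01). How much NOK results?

NOK 13,465.55

NZD 1,900.00 × 881.7 = KRW 1,675,230
KRW 1,675,230 × 0.005983 = HKD 10,022.90
HKD 10,022.90 ÷ 5.788 = AUD 1,731.67
AUD 1,731.67 ÷ 0.1286 = NOK 13,465.55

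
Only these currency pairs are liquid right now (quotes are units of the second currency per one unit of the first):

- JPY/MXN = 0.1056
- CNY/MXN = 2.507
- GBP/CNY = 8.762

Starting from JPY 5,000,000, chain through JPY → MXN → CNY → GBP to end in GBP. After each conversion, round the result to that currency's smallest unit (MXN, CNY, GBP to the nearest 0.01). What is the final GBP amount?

GBP 24,036.78

JPY 5,000,000 × 0.1056 = MXN 528,000.00
MXN 528,000.00 ÷ 2.507 = CNY 210,610.29
CNY 210,610.29 ÷ 8.762 = GBP 24,036.78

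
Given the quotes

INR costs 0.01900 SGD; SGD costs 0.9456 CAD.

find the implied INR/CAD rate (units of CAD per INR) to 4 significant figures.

INR/CAD = 0.01797

1 INR × 0.01900 = 0.019 SGD
0.019 SGD × 0.9456 = 0.0179664 CAD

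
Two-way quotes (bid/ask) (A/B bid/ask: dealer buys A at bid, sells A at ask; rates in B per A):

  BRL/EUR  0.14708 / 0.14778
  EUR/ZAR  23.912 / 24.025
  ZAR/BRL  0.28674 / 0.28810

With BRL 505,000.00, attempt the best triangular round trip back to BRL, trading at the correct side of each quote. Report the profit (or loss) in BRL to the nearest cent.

Net profit: BRL 4,271.28

Best loop BRL → EUR → ZAR → BRL:
BRL 505,000.00 × 0.14708 (sell BRL at bid) = EUR 74,275.40
EUR 74,275.40 × 23.912 (sell EUR at bid) = ZAR 1,776,073.36
ZAR 1,776,073.36 × 0.28674 (sell ZAR at bid) = BRL 509,271.28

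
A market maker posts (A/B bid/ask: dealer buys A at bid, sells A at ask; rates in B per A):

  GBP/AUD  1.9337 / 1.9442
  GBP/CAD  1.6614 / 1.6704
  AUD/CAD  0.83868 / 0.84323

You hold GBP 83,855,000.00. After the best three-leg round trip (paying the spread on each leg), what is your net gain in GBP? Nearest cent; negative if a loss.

Best loop GBP → CAD → AUD → GBP:
GBP 83,855,000.00 × 1.6614 (sell GBP at bid) = CAD 139,316,697.00
CAD 139,316,697.00 ÷ 0.84323 (buy AUD at ask) = AUD 165,217,908.52
AUD 165,217,908.52 ÷ 1.9442 (buy GBP at ask) = GBP 84,979,893.28

Net profit: GBP 1,124,893.28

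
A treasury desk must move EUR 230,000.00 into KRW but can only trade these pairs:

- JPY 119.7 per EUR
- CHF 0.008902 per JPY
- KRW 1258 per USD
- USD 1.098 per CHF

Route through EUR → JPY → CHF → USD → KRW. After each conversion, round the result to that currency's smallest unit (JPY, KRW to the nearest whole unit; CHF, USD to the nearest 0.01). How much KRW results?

KRW 338,526,404

EUR 230,000.00 × 119.7 = JPY 27,531,000
JPY 27,531,000 × 0.008902 = CHF 245,080.96
CHF 245,080.96 × 1.098 = USD 269,098.89
USD 269,098.89 × 1258 = KRW 338,526,404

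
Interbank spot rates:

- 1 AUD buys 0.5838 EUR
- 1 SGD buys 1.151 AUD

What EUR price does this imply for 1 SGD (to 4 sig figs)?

SGD/EUR = 0.6720

1 SGD × 1.151 = 1.151 AUD
1.151 AUD × 0.5838 = 0.671954 EUR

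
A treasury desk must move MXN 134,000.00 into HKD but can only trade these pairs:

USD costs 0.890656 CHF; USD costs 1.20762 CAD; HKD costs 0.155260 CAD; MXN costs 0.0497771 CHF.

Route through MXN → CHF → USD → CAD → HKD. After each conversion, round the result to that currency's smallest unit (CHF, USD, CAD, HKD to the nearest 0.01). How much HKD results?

MXN 134,000.00 × 0.0497771 = CHF 6,670.13
CHF 6,670.13 ÷ 0.890656 = USD 7,489.01
USD 7,489.01 × 1.20762 = CAD 9,043.88
CAD 9,043.88 ÷ 0.155260 = HKD 58,249.90

HKD 58,249.90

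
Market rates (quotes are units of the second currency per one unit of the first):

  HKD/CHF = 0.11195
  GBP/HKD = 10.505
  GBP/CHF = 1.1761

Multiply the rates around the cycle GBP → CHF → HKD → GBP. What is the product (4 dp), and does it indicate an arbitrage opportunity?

Around GBP → CHF → HKD → GBP: 1 × 1.1761 ÷ 0.11195 ÷ 10.505 = 1.000055
Product ≈ 1 (deviation 0.006%, within rounding noise).

1.0001 (no arbitrage)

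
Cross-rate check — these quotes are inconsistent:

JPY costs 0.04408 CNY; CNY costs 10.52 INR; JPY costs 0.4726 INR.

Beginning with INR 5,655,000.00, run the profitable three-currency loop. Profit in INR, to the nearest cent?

Profit: INR 108,270.46

Profitable loop is INR → CNY → JPY → INR:
INR 5,655,000.00 ÷ 10.52 = CNY 537,547.53
CNY 537,547.53 ÷ 0.04408 = JPY 12,194,817
JPY 12,194,817 × 0.4726 = INR 5,763,270.46
Profit = INR 5,763,270.46 − INR 5,655,000.00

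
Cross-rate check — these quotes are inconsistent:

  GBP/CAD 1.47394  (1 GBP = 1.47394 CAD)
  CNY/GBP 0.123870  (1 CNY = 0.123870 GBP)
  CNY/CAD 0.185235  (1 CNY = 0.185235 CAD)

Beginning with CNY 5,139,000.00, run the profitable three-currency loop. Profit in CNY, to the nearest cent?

Profit: CNY 74,816.29

Profitable loop is CNY → CAD → GBP → CNY:
CNY 5,139,000.00 × 0.185235 = CAD 951,922.67
CAD 951,922.67 ÷ 1.47394 = GBP 645,835.42
GBP 645,835.42 ÷ 0.123870 = CNY 5,213,816.29
Profit = CNY 5,213,816.29 − CNY 5,139,000.00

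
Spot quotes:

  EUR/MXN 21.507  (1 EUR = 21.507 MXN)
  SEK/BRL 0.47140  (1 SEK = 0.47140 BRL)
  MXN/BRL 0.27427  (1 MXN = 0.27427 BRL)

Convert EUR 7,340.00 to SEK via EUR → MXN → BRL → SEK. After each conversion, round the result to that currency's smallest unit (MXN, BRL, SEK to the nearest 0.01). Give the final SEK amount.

SEK 91,846.92

EUR 7,340.00 × 21.507 = MXN 157,861.38
MXN 157,861.38 × 0.27427 = BRL 43,296.64
BRL 43,296.64 ÷ 0.47140 = SEK 91,846.92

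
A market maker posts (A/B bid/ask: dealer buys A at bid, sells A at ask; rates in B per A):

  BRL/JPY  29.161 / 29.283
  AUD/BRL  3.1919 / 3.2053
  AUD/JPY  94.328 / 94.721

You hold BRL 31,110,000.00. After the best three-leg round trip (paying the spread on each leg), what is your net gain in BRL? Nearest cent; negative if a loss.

Best loop BRL → AUD → JPY → BRL:
BRL 31,110,000.00 ÷ 3.2053 (buy AUD at ask) = AUD 9,705,799.77
AUD 9,705,799.77 × 94.328 (sell AUD at bid) = JPY 915,528,681
JPY 915,528,681 ÷ 29.283 (buy BRL at ask) = BRL 31,264,852.67

Net profit: BRL 154,852.67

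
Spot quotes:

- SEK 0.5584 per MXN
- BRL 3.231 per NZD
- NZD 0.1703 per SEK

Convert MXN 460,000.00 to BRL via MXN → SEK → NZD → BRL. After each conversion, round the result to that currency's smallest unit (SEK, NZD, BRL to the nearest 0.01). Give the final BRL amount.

BRL 141,336.67

MXN 460,000.00 × 0.5584 = SEK 256,864.00
SEK 256,864.00 × 0.1703 = NZD 43,743.94
NZD 43,743.94 × 3.231 = BRL 141,336.67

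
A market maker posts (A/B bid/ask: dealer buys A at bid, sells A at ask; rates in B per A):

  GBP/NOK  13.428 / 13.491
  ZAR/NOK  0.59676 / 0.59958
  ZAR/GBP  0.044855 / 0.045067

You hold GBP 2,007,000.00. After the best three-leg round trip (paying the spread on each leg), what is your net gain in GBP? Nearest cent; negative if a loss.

Best loop GBP → NOK → ZAR → GBP:
GBP 2,007,000.00 × 13.428 (sell GBP at bid) = NOK 26,949,996.00
NOK 26,949,996.00 ÷ 0.59958 (buy ZAR at ask) = ZAR 44,948,123.69
ZAR 44,948,123.69 × 0.044855 (sell ZAR at bid) = GBP 2,016,148.09

Net profit: GBP 9,148.09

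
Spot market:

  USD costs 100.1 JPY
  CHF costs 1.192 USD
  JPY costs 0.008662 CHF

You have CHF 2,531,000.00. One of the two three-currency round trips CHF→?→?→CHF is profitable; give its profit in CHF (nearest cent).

Profit: CHF 84,897.11

Profitable loop is CHF → USD → JPY → CHF:
CHF 2,531,000.00 × 1.192 = USD 3,016,952.00
USD 3,016,952.00 × 100.1 = JPY 301,996,895
JPY 301,996,895 × 0.008662 = CHF 2,615,897.11
Profit = CHF 2,615,897.11 − CHF 2,531,000.00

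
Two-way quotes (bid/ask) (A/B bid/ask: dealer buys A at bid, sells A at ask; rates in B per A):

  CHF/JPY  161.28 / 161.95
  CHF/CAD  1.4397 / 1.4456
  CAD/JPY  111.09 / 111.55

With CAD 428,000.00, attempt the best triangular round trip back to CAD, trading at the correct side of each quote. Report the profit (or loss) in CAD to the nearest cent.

Best loop CAD → CHF → JPY → CAD:
CAD 428,000.00 ÷ 1.4456 (buy CHF at ask) = CHF 296,070.84
CHF 296,070.84 × 161.28 (sell CHF at bid) = JPY 47,750,304
JPY 47,750,304 ÷ 111.55 (buy CAD at ask) = CAD 428,061.89

Net profit: CAD 61.89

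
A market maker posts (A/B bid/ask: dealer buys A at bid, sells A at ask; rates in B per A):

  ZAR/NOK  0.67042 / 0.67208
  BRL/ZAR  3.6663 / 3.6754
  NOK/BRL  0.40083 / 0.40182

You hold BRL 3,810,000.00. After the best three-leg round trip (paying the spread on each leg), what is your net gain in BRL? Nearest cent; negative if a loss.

Best loop BRL → NOK → ZAR → BRL:
BRL 3,810,000.00 ÷ 0.40182 (buy NOK at ask) = NOK 9,481,857.55
NOK 9,481,857.55 ÷ 0.67208 (buy ZAR at ask) = ZAR 14,108,227.51
ZAR 14,108,227.51 ÷ 3.6754 (buy BRL at ask) = BRL 3,838,555.67

Net profit: BRL 28,555.67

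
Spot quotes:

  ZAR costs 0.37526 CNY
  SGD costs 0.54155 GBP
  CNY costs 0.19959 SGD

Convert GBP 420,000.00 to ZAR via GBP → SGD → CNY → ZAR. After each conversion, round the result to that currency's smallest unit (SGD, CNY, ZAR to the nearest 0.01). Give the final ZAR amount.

GBP 420,000.00 ÷ 0.54155 = SGD 775,551.66
SGD 775,551.66 ÷ 0.19959 = CNY 3,885,724.03
CNY 3,885,724.03 ÷ 0.37526 = ZAR 10,354,751.45

ZAR 10,354,751.45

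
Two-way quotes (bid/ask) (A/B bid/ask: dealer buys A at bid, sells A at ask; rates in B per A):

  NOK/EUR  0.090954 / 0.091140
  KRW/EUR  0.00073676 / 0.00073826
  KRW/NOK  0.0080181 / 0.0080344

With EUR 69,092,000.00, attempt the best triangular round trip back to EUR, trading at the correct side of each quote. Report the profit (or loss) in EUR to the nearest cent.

Best loop EUR → NOK → KRW → EUR:
EUR 69,092,000.00 ÷ 0.091140 (buy NOK at ask) = NOK 758,086,460.39
NOK 758,086,460.39 ÷ 0.0080344 (buy KRW at ask) = KRW 94,355,080,702
KRW 94,355,080,702 × 0.00073676 (sell KRW at bid) = EUR 69,517,049.26

Net profit: EUR 425,049.26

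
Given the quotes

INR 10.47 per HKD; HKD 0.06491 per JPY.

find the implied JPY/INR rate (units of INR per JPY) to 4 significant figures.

JPY/INR = 0.6796

1 JPY × 0.06491 = 0.06491 HKD
0.06491 HKD × 10.47 = 0.679608 INR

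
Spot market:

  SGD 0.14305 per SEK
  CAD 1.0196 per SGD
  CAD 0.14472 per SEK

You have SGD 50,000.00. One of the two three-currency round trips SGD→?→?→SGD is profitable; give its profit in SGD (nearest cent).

Profit: SGD 391.72

Profitable loop is SGD → CAD → SEK → SGD:
SGD 50,000.00 × 1.0196 = CAD 50,980.00
CAD 50,980.00 ÷ 0.14472 = SEK 352,266.45
SEK 352,266.45 × 0.14305 = SGD 50,391.72
Profit = SGD 50,391.72 − SGD 50,000.00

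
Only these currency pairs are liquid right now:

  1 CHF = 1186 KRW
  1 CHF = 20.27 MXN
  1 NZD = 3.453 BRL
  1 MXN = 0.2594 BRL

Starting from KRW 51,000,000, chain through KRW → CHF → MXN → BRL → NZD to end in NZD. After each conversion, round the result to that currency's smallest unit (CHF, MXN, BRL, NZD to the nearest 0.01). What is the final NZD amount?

KRW 51,000,000 ÷ 1186 = CHF 43,001.69
CHF 43,001.69 × 20.27 = MXN 871,644.26
MXN 871,644.26 × 0.2594 = BRL 226,104.52
BRL 226,104.52 ÷ 3.453 = NZD 65,480.60

NZD 65,480.60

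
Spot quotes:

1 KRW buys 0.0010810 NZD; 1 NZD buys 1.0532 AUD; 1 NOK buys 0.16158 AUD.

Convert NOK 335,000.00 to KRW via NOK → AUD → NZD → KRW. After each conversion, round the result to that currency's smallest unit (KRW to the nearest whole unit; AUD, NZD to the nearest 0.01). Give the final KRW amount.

NOK 335,000.00 × 0.16158 = AUD 54,129.30
AUD 54,129.30 ÷ 1.0532 = NZD 51,395.08
NZD 51,395.08 ÷ 0.0010810 = KRW 47,544,015

KRW 47,544,015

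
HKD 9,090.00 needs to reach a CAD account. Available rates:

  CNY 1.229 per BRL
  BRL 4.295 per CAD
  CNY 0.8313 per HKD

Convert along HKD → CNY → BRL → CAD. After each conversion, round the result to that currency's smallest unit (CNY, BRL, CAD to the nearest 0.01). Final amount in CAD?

CAD 1,431.55

HKD 9,090.00 × 0.8313 = CNY 7,556.52
CNY 7,556.52 ÷ 1.229 = BRL 6,148.51
BRL 6,148.51 ÷ 4.295 = CAD 1,431.55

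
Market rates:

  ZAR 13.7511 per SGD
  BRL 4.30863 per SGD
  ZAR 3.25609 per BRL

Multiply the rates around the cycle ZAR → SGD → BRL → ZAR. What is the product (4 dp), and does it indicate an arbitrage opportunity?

1.0202 (arbitrage exists)

Around ZAR → SGD → BRL → ZAR: 1 ÷ 13.7511 × 4.30863 × 3.25609 = 1.020230
Product > 1; profitable direction is ZAR → SGD → BRL → ZAR.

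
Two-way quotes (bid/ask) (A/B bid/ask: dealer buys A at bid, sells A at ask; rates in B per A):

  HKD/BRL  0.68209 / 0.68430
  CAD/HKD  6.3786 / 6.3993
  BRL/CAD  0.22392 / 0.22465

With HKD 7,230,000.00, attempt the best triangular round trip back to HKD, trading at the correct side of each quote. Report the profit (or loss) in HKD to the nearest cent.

Best loop HKD → CAD → BRL → HKD:
HKD 7,230,000.00 ÷ 6.3993 (buy CAD at ask) = CAD 1,129,811.07
CAD 1,129,811.07 ÷ 0.22465 (buy BRL at ask) = BRL 5,029,205.76
BRL 5,029,205.76 ÷ 0.68430 (buy HKD at ask) = HKD 7,349,416.57

Net profit: HKD 119,416.57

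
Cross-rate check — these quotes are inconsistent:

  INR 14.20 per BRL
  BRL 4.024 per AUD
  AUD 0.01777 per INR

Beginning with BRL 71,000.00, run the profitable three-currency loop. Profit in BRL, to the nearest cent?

Profitable loop is BRL → INR → AUD → BRL:
BRL 71,000.00 × 14.20 = INR 1,008,200.00
INR 1,008,200.00 × 0.01777 = AUD 17,915.71
AUD 17,915.71 × 4.024 = BRL 72,092.83
Profit = BRL 72,092.83 − BRL 71,000.00

Profit: BRL 1,092.83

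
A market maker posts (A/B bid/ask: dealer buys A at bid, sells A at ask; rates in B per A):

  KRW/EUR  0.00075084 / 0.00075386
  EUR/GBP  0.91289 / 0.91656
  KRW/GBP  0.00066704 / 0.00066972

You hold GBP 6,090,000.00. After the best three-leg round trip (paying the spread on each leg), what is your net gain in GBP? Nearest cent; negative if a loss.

Best loop GBP → KRW → EUR → GBP:
GBP 6,090,000.00 ÷ 0.00066972 (buy KRW at ask) = KRW 9,093,352,446
KRW 9,093,352,446 × 0.00075084 (sell KRW at bid) = EUR 6,827,652.75
EUR 6,827,652.75 × 0.91289 (sell EUR at bid) = GBP 6,232,895.92

Net profit: GBP 142,895.92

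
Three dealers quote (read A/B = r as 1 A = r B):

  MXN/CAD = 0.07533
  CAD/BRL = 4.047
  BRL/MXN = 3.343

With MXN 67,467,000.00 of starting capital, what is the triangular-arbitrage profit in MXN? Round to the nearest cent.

Profit: MXN 1,291,904.33

Profitable loop is MXN → CAD → BRL → MXN:
MXN 67,467,000.00 × 0.07533 = CAD 5,082,289.11
CAD 5,082,289.11 × 4.047 = BRL 20,568,024.03
BRL 20,568,024.03 × 3.343 = MXN 68,758,904.33
Profit = MXN 68,758,904.33 − MXN 67,467,000.00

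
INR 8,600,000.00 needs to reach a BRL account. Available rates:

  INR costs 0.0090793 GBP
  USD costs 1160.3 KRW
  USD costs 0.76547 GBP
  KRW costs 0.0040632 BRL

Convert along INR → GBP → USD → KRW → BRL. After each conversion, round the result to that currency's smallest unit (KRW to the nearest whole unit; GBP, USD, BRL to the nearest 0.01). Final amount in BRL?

BRL 480,907.05

INR 8,600,000.00 × 0.0090793 = GBP 78,081.98
GBP 78,081.98 ÷ 0.76547 = USD 102,005.28
USD 102,005.28 × 1160.3 = KRW 118,356,726
KRW 118,356,726 × 0.0040632 = BRL 480,907.05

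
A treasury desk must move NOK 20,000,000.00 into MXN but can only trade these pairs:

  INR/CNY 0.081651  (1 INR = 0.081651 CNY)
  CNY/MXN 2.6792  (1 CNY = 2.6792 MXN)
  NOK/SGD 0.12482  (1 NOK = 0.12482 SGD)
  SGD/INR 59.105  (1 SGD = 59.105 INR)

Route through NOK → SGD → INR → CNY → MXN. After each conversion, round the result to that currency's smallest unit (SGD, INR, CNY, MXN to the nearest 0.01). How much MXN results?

MXN 32,277,882.63

NOK 20,000,000.00 × 0.12482 = SGD 2,496,400.00
SGD 2,496,400.00 × 59.105 = INR 147,549,722.00
INR 147,549,722.00 × 0.081651 = CNY 12,047,582.35
CNY 12,047,582.35 × 2.6792 = MXN 32,277,882.63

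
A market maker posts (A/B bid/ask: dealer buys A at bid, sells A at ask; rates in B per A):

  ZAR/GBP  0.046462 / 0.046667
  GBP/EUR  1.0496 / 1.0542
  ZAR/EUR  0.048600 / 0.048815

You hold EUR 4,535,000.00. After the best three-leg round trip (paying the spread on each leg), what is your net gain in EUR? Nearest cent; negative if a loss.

Best loop EUR → ZAR → GBP → EUR:
EUR 4,535,000.00 ÷ 0.048815 (buy ZAR at ask) = ZAR 92,901,772.00
ZAR 92,901,772.00 × 0.046462 (sell ZAR at bid) = GBP 4,316,402.13
GBP 4,316,402.13 × 1.0496 (sell GBP at bid) = EUR 4,530,495.68

Net result: EUR -4,504.32 (no profitable arbitrage after spreads)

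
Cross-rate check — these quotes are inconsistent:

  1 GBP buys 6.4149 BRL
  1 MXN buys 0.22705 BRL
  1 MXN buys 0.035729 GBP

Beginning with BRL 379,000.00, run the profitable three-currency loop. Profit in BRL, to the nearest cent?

Profit: BRL 3,585.46

Profitable loop is BRL → MXN → GBP → BRL:
BRL 379,000.00 ÷ 0.22705 = MXN 1,669,235.85
MXN 1,669,235.85 × 0.035729 = GBP 59,640.13
GBP 59,640.13 × 6.4149 = BRL 382,585.46
Profit = BRL 382,585.46 − BRL 379,000.00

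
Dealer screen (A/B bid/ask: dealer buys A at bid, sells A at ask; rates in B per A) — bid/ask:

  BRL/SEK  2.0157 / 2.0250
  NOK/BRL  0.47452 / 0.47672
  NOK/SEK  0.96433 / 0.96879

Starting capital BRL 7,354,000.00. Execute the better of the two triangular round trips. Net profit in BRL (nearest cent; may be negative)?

Best loop BRL → NOK → SEK → BRL:
BRL 7,354,000.00 ÷ 0.47672 (buy NOK at ask) = NOK 15,426,246.01
NOK 15,426,246.01 × 0.96433 (sell NOK at bid) = SEK 14,875,991.82
SEK 14,875,991.82 ÷ 2.0250 (buy BRL at ask) = BRL 7,346,168.80

Net result: BRL -7,831.20 (no profitable arbitrage after spreads)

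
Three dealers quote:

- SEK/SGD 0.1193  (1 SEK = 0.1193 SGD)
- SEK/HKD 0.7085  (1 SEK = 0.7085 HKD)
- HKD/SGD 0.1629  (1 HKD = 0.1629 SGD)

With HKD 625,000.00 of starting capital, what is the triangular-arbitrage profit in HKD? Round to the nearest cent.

Profit: HKD 21,040.17

Profitable loop is HKD → SEK → SGD → HKD:
HKD 625,000.00 ÷ 0.7085 = SEK 882,145.38
SEK 882,145.38 × 0.1193 = SGD 105,239.94
SGD 105,239.94 ÷ 0.1629 = HKD 646,040.17
Profit = HKD 646,040.17 − HKD 625,000.00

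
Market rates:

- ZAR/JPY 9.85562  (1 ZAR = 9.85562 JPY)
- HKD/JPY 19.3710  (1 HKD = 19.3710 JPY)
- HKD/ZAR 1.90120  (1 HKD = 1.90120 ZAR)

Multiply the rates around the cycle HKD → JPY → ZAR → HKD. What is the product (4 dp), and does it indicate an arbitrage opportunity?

Around HKD → JPY → ZAR → HKD: 1 × 19.3710 ÷ 9.85562 ÷ 1.90120 = 1.033809
Product > 1; profitable direction is HKD → JPY → ZAR → HKD.

1.0338 (arbitrage exists)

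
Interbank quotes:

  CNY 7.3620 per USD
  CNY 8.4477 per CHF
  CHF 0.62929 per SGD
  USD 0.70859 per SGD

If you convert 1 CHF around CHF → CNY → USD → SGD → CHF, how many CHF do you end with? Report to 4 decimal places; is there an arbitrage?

Around CHF → CNY → USD → SGD → CHF: 1 × 8.4477 ÷ 7.3620 ÷ 0.70859 × 0.62929 = 1.019057
Product > 1; profitable direction is CHF → CNY → USD → SGD → CHF.

1.0191 (arbitrage exists)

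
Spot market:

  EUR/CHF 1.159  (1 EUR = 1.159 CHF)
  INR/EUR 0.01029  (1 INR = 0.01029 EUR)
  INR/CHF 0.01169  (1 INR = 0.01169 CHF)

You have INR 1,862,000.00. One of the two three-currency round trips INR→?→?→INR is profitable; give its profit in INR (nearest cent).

Profit: INR 37,607.94

Profitable loop is INR → EUR → CHF → INR:
INR 1,862,000.00 × 0.01029 = EUR 19,159.98
EUR 19,159.98 × 1.159 = CHF 22,206.42
CHF 22,206.42 ÷ 0.01169 = INR 1,899,607.94
Profit = INR 1,899,607.94 − INR 1,862,000.00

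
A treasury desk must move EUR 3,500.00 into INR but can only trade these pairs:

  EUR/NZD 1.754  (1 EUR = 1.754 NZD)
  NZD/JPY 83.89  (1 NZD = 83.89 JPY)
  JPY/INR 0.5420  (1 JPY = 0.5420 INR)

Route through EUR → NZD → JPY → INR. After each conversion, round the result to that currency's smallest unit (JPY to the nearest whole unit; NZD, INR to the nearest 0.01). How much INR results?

INR 279,130.54

EUR 3,500.00 × 1.754 = NZD 6,139.00
NZD 6,139.00 × 83.89 = JPY 515,001
JPY 515,001 × 0.5420 = INR 279,130.54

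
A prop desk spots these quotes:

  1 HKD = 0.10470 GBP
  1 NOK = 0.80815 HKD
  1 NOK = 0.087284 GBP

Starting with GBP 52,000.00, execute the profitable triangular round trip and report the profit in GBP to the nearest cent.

Profit: GBP 1,641.30

Profitable loop is GBP → HKD → NOK → GBP:
GBP 52,000.00 ÷ 0.10470 = HKD 496,657.12
HKD 496,657.12 ÷ 0.80815 = NOK 614,560.56
NOK 614,560.56 × 0.087284 = GBP 53,641.30
Profit = GBP 53,641.30 − GBP 52,000.00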